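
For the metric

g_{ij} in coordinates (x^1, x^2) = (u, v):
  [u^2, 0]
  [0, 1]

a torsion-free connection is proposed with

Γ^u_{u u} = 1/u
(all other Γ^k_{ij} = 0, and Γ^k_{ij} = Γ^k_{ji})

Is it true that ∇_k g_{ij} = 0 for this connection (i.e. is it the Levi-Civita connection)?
Using ∇_k g_{ij} = ∂_k g_{ij} - Γ^m_{ki} g_{mj} - Γ^m_{kj} g_{im}:
e.g. ∇_u g_{uu} = (2*u) - (u) - (u) = 0
Every component ∇_k g_{ij} vanishes: the connection is metric compatible.
Yes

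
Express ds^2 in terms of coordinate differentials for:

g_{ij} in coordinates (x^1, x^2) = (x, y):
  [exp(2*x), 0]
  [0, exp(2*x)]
ds^2 = g_{ij} dx^i dx^j; only the non-zero components contribute.
ds^2 = exp(2*x) dx^2 + exp(2*x) dy^2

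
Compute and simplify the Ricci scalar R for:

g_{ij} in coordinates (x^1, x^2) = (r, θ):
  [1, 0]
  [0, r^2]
Non-zero Christoffel symbols (Γ^k_{ij} = Γ^k_{ji}):
Γ^r_{θ θ} = -r
Γ^θ_{r θ} = 1/r
Ricci tensor (R_{ij} = R^k_{ikj}): R_{rr} = 0, R_{rθ} = 0, R_{θθ} = 0
Inverse metric: g^{rr} = 1, g^{θθ} = 1/r^2
R = g^{ij} R_{ij} = (1)(0) + (1/r^2)(0) = 0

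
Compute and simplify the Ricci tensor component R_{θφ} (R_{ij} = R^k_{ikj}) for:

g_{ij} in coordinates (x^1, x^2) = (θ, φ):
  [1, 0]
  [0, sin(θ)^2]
Non-zero Christoffel symbols (Γ^k_{ij} = Γ^k_{ji}):
Γ^θ_{φ φ} = -sin(2*θ)/2
Γ^φ_{θ φ} = 1/tan(θ)
R^θ_{θ θ φ} = 0 (a repeated index in an antisymmetric pair)
R^φ_{θ φ φ} = 0 (a repeated index in an antisymmetric pair)
R_{θφ} = R^θ_{θ θ φ} + R^φ_{θ φ φ} = (0) + (0) = 0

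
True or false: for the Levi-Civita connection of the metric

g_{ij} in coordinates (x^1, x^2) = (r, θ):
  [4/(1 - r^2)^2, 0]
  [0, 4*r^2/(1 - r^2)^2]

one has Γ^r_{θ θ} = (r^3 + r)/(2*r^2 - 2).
Γ^r_{θ θ} = (1/2) g^{rr} (∂_θ g_{rθ} + ∂_θ g_{rθ} - ∂_r g_{θθ}) = (1/2)((1 - r^2)^2/4)((0) + (0) - (-8*(r^3 + r)/(r^2 - 1)^3)) = (r^3 + r)/(r^2 - 1)
This differs from the proposed value (r^3 + r)/(2*r^2 - 2).
False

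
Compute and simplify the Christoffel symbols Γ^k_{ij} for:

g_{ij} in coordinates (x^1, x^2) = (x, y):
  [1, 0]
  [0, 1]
Using Γ^k_{ij} = (1/2) g^{km} (∂_i g_{mj} + ∂_j g_{mi} - ∂_m g_{ij}); the metric is diagonal, so only the m = k term contributes.
Every metric component is constant, so all ∂_m g_{ij} = 0 and every Christoffel symbol vanishes.
All Christoffel symbols are zero.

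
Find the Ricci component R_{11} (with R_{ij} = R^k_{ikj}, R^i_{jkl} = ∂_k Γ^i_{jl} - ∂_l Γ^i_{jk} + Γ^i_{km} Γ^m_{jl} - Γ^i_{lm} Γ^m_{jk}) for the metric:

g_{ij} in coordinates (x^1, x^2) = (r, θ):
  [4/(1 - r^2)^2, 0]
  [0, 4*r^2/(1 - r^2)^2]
Non-zero Christoffel symbols (Γ^k_{ij} = Γ^k_{ji}):
Γ^r_{r r} = 2*r/(1 - r^2)
Γ^r_{θ θ} = (r^3 + r)/(r^2 - 1)
Γ^θ_{r θ} = (-r^2 - 1)/(r^3 - r)
R^r_{r r r} = 0 (a repeated index in an antisymmetric pair)
R^θ_{r θ r} = ∂_θ Γ^θ_{r r} - ∂_r Γ^θ_{r θ} + Γ^θ_{θ m} Γ^m_{r r} - Γ^θ_{r m} Γ^m_{r θ}
  = (0) - ((r^4 + 4*r^2 - 1)/(r^3 - r)^2) + (2*(r^2 + 1)/(r^2 - 1)^2) - ((r^2 + 1)^2/(r^3 - r)^2) = -4/(r^2 - 1)^2
R_{rr} = R^r_{r r r} + R^θ_{r θ r} = (0) + (-4/(r^2 - 1)^2) = -4/(r^2 - 1)^2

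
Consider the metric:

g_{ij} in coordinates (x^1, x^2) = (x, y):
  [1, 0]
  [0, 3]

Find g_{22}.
With x^1 = x, x^2 = y, g_{22} = g_{yy} is the row-2, column-2 entry of the matrix.
g_{22} = 3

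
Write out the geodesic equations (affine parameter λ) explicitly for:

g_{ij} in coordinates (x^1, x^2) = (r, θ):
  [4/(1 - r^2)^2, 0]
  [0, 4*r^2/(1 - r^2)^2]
Geodesic equation: d^2x^k/dλ^2 + Γ^k_{ij} (dx^i/dλ)(dx^j/dλ) = 0.
Non-zero Christoffel symbols:
Γ^r_{r r} = 2*r/(1 - r^2)
Γ^r_{θ θ} = (r^3 + r)/(r^2 - 1)
Γ^θ_{r θ} = (-r^2 - 1)/(r^3 - r)
Substituting (the symmetric pair Γ^k_{ij}, Γ^k_{ji} combines into a factor 2):
d^2r/dλ^2 + (2*r/(1 - r^2)) (dr/dλ)^2 + ((r^3 + r)/(r^2 - 1)) (dθ/dλ)^2 = 0
d^2θ/dλ^2 + ((-2*r^2 - 2)/(r^3 - r)) (dr/dλ)(dθ/dλ) = 0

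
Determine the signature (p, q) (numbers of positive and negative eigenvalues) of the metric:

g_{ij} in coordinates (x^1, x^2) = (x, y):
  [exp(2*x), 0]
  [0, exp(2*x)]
The metric is diagonal, so its eigenvalues are the diagonal entries: exp(2*x), exp(2*x) (at a generic point, where coordinate-dependent entries are positive).
2 positive, 0 negative.
(2, 0) - Riemannian (positive definite)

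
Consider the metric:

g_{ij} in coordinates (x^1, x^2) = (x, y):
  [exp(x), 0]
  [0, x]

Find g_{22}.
With x^1 = x, x^2 = y, g_{22} = g_{yy} is the row-2, column-2 entry of the matrix.
g_{22} = x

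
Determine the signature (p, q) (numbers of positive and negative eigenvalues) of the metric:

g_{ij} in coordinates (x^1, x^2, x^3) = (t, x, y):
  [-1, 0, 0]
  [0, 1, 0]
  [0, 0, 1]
The metric is diagonal, so its eigenvalues are the diagonal entries: -1, 1, 1 (at a generic point, where coordinate-dependent entries are positive).
2 positive, 1 negative.
(2, 1) - Lorentzian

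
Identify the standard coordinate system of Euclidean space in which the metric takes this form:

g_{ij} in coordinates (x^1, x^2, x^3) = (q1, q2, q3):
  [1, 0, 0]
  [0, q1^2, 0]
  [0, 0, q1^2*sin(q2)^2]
The line element ds^2 = dq1^2 + q1^2 dq2^2 + q1^2 sin(q2)^2 dq3^2 is dr^2 + r^2 dθ^2 + r^2 sin(θ)^2 dφ^2 with q1 = r, q2 = θ, q3 = φ.
spherical coordinates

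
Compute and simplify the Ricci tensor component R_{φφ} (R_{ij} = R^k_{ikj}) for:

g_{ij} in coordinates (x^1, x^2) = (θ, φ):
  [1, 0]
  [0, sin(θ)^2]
Non-zero Christoffel symbols (Γ^k_{ij} = Γ^k_{ji}):
Γ^θ_{φ φ} = -sin(2*θ)/2
Γ^φ_{θ φ} = 1/tan(θ)
R^θ_{φ θ φ} = ∂_θ Γ^θ_{φ φ} - ∂_φ Γ^θ_{φ θ} + Γ^θ_{θ m} Γ^m_{φ φ} - Γ^θ_{φ m} Γ^m_{φ θ}
  = (-cos(2*θ)) - (0) + (0) - (-cos(θ)^2) = sin(θ)^2
R^φ_{φ φ φ} = 0 (a repeated index in an antisymmetric pair)
R_{φφ} = R^θ_{φ θ φ} + R^φ_{φ φ φ} = (sin(θ)^2) + (0) = sin(θ)^2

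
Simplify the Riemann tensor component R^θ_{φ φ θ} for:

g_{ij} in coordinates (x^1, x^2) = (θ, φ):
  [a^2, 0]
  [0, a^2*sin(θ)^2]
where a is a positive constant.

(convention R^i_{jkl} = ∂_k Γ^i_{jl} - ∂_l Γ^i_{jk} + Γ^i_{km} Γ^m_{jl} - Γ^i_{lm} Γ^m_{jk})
Non-zero Christoffel symbols (Γ^k_{ij} = Γ^k_{ji}):
Γ^θ_{φ φ} = -sin(2*θ)/2
Γ^φ_{θ φ} = 1/tan(θ)
R^θ_{φ φ θ} = ∂_φ Γ^θ_{φ θ} - ∂_θ Γ^θ_{φ φ} + Γ^θ_{φ m} Γ^m_{φ θ} - Γ^θ_{θ m} Γ^m_{φ φ}
  = (0) - (-cos(2*θ)) + (-cos(θ)^2) - (0) = -sin(θ)^2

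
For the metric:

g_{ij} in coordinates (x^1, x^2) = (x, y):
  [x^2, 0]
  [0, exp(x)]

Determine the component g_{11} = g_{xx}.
With x^1 = x, x^2 = y, g_{11} = g_{xx} is the row-1, column-1 entry of the matrix.
g_{11} = x^2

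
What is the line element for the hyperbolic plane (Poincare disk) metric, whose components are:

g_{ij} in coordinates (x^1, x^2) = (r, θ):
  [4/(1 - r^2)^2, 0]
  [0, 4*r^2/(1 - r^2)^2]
ds^2 = g_{ij} dx^i dx^j; only the non-zero components contribute.
ds^2 = (4/(1 - r^2)^2) dr^2 + (4*r^2/(1 - r^2)^2) dθ^2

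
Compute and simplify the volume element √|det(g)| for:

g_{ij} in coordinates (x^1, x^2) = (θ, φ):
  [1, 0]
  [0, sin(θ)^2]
det(g) = sin(θ)^2
√|det(g)| = sin(θ) (taking 0 < θ < π so that |sin(θ)| = sin(θ))
Volume element: dV = sin(θ) dθ dφ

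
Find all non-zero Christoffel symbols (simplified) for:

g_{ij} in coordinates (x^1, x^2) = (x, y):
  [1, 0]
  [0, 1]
Using Γ^k_{ij} = (1/2) g^{km} (∂_i g_{mj} + ∂_j g_{mi} - ∂_m g_{ij}); the metric is diagonal, so only the m = k term contributes.
Every metric component is constant, so all ∂_m g_{ij} = 0 and every Christoffel symbol vanishes.
All Christoffel symbols are zero.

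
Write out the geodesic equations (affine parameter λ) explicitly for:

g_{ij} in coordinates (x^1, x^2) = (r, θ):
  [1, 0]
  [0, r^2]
Geodesic equation: d^2x^k/dλ^2 + Γ^k_{ij} (dx^i/dλ)(dx^j/dλ) = 0.
Non-zero Christoffel symbols:
Γ^r_{θ θ} = -r
Γ^θ_{r θ} = 1/r
Substituting (the symmetric pair Γ^k_{ij}, Γ^k_{ji} combines into a factor 2):
d^2r/dλ^2 - r (dθ/dλ)^2 = 0
d^2θ/dλ^2 + (2/r) (dr/dλ)(dθ/dλ) = 0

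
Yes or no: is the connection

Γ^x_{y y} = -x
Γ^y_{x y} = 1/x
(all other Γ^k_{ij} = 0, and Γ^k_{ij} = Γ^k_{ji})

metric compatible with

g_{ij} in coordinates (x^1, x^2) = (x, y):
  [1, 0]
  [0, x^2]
Using ∇_k g_{ij} = ∂_k g_{ij} - Γ^m_{ki} g_{mj} - Γ^m_{kj} g_{im}:
e.g. ∇_x g_{yy} = (2*x) - (x) - (x) = 0
Every component ∇_k g_{ij} vanishes: the connection is metric compatible.
Yes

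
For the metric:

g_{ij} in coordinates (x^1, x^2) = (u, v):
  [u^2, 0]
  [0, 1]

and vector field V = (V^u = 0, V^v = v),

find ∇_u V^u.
Non-zero Christoffel symbols:
Γ^u_{u u} = 1/u
∇_u V^u = ∂_u V^u + Γ^u_{u j} V^j
  = (0) + (1/u)(0) + (0)(v)
  = 0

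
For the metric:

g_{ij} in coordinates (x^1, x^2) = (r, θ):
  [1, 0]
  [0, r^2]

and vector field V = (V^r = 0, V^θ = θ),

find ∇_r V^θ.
Non-zero Christoffel symbols:
Γ^r_{θ θ} = -r
Γ^θ_{r θ} = 1/r
∇_r V^θ = ∂_r V^θ + Γ^θ_{r j} V^j
  = (0) + (0)(0) + (1/r)(θ)
  = θ/r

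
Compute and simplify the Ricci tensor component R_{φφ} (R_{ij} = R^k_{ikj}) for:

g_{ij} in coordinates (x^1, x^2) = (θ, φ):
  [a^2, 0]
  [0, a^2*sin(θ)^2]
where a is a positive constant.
Non-zero Christoffel symbols (Γ^k_{ij} = Γ^k_{ji}):
Γ^θ_{φ φ} = -sin(2*θ)/2
Γ^φ_{θ φ} = 1/tan(θ)
R^θ_{φ θ φ} = ∂_θ Γ^θ_{φ φ} - ∂_φ Γ^θ_{φ θ} + Γ^θ_{θ m} Γ^m_{φ φ} - Γ^θ_{φ m} Γ^m_{φ θ}
  = (-cos(2*θ)) - (0) + (0) - (-cos(θ)^2) = sin(θ)^2
R^φ_{φ φ φ} = 0 (a repeated index in an antisymmetric pair)
R_{φφ} = R^θ_{φ θ φ} + R^φ_{φ φ φ} = (sin(θ)^2) + (0) = sin(θ)^2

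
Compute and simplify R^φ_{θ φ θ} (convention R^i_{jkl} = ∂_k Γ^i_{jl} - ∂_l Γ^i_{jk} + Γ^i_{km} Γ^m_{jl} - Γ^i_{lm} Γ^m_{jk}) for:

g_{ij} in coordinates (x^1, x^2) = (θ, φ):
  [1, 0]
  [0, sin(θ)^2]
Non-zero Christoffel symbols (Γ^k_{ij} = Γ^k_{ji}):
Γ^θ_{φ φ} = -sin(2*θ)/2
Γ^φ_{θ φ} = 1/tan(θ)
R^φ_{θ φ θ} = ∂_φ Γ^φ_{θ θ} - ∂_θ Γ^φ_{θ φ} + Γ^φ_{φ m} Γ^m_{θ θ} - Γ^φ_{θ m} Γ^m_{θ φ}
  = (0) - (-1/sin(θ)^2) + (0) - (1/tan(θ)^2) = 1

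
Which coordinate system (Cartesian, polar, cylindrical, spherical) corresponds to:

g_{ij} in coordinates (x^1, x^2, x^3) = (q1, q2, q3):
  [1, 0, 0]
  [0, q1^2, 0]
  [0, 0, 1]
The line element ds^2 = dq1^2 + q1^2 dq2^2 + dq3^2 is dr^2 + r^2 dθ^2 + dz^2 with q1 = r, q2 = θ, q3 = z.
cylindrical coordinates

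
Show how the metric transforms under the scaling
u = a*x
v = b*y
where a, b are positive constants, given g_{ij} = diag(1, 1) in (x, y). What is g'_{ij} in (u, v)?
Invert the transformation: x = u/a, y = v/b
g'_{ij} = (∂x^k/∂x'^i)(∂x^l/∂x'^j) g_{kl}; with g_{kl} = δ_{kl} this is Σ_k (∂x^k/∂x'^i)(∂x^k/∂x'^j).
Jacobian: ∂x/∂u = 1/a, ∂x/∂v = 0, ∂y/∂u = 0, ∂y/∂v = 1/b
g'_{uu} = (1/a)(1/a) + (0)(0) = 1/a^2
g'_{uv} = (1/a)(0) + (0)(1/b) = 0
g'_{vv} = (0)(0) + (1/b)(1/b) = 1/b^2
g'_{ij} = diag(1/a^2, 1/b^2)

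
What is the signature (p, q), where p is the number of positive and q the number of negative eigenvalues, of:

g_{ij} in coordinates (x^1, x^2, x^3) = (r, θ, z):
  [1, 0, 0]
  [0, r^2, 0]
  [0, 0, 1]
The metric is diagonal, so its eigenvalues are the diagonal entries: 1, r^2, 1 (at a generic point, where coordinate-dependent entries are positive).
3 positive, 0 negative.
(3, 0) - Riemannian (positive definite)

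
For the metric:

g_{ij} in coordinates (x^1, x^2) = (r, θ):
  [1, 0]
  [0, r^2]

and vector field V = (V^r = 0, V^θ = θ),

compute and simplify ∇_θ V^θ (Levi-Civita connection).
Non-zero Christoffel symbols:
Γ^r_{θ θ} = -r
Γ^θ_{r θ} = 1/r
∇_θ V^θ = ∂_θ V^θ + Γ^θ_{θ j} V^j
  = (1) + (1/r)(0) + (0)(θ)
  = 1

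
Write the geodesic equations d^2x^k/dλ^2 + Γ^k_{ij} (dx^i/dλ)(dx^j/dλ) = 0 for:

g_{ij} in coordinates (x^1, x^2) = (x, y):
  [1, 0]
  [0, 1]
Geodesic equation: d^2x^k/dλ^2 + Γ^k_{ij} (dx^i/dλ)(dx^j/dλ) = 0.
All Christoffel symbols vanish, so the geodesics are straight lines:
d^2x/dλ^2 = 0
d^2y/dλ^2 = 0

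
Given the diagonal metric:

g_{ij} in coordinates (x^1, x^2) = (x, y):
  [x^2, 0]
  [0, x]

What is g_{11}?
With x^1 = x, x^2 = y, g_{11} = g_{xx} is the row-1, column-1 entry of the matrix.
g_{11} = x^2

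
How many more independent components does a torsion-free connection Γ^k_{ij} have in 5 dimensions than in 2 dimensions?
Independent components in n dimensions: n × n(n+1)/2 = n^2(n+1)/2.
5D: 5 × 15 = 75
2D: 2 × 3 = 6
Difference = 75 - 6 = 69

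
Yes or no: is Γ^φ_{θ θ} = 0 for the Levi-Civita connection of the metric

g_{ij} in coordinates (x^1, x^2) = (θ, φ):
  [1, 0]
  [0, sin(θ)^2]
Γ^φ_{θ θ} = (1/2) g^{φφ} (∂_θ g_{φθ} + ∂_θ g_{φθ} - ∂_φ g_{θθ}) = (1/2)(1/sin(θ)^2)((0) + (0) - (0)) = 0
This equals the proposed value 0.
Yes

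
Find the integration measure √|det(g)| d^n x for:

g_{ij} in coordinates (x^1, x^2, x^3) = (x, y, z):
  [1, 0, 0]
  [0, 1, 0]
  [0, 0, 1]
det(g) = 1
√|det(g)| = 1
Volume element: dV = 1 dx dy dz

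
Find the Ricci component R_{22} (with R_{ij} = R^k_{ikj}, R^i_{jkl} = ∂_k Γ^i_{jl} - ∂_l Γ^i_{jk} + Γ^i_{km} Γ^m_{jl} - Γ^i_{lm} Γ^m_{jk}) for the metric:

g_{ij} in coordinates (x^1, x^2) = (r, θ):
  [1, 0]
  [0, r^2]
Non-zero Christoffel symbols (Γ^k_{ij} = Γ^k_{ji}):
Γ^r_{θ θ} = -r
Γ^θ_{r θ} = 1/r
R^r_{θ r θ} = ∂_r Γ^r_{θ θ} - ∂_θ Γ^r_{θ r} + Γ^r_{r m} Γ^m_{θ θ} - Γ^r_{θ m} Γ^m_{θ r}
  = (-1) - (0) + (0) - (-1) = 0
R^θ_{θ θ θ} = 0 (a repeated index in an antisymmetric pair)
R_{θθ} = R^r_{θ r θ} + R^θ_{θ θ θ} = (0) + (0) = 0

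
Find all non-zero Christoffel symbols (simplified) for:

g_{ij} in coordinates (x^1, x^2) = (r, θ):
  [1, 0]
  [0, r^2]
Using Γ^k_{ij} = (1/2) g^{km} (∂_i g_{mj} + ∂_j g_{mi} - ∂_m g_{ij}); the metric is diagonal, so only the m = k term contributes.
Non-zero symbols (using the symmetry Γ^k_{ij} = Γ^k_{ji}):
Γ^r_{θ θ} = (1/2) g^{rr} (∂_θ g_{rθ} + ∂_θ g_{rθ} - ∂_r g_{θθ}) = (1/2)(1)((0) + (0) - (2*r)) = -r
Γ^θ_{r θ} = (1/2) g^{θθ} (∂_r g_{θθ} + ∂_θ g_{θr} - ∂_θ g_{rθ}) = (1/2)(1/r^2)((2*r) + (0) - (0)) = 1/r
All other Christoffel symbols are zero.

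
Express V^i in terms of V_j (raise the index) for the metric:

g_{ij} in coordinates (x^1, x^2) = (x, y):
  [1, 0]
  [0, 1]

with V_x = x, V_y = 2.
Inverse metric (diagonal): g^{xx} = 1, g^{yy} = 1
V^i = g^{ij} V_j:
V^x = (1)(x) + (0)(2) = x
V^y = (0)(x) + (1)(2) = 2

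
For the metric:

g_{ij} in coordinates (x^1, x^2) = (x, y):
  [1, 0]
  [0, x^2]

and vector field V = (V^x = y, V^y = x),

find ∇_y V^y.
Non-zero Christoffel symbols:
Γ^x_{y y} = -x
Γ^y_{x y} = 1/x
∇_y V^y = ∂_y V^y + Γ^y_{y j} V^j
  = (0) + (1/x)(y) + (0)(x)
  = y/x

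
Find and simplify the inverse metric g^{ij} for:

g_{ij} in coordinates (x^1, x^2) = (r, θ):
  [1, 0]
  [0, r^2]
The metric is diagonal, so g^{ij} is diagonal with entries 1/g_{ii}: diag(1, 1/(r^2)).
g^{ij}:
  [1, 0]
  [0, 1/r^2]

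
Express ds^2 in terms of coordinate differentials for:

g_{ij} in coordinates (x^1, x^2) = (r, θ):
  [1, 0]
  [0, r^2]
ds^2 = g_{ij} dx^i dx^j; only the non-zero components contribute.
ds^2 = dr^2 + r^2 dθ^2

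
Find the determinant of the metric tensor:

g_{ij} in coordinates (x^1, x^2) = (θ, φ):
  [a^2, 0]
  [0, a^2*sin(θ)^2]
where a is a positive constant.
For a 2×2 metric: det(g) = g_{11}·g_{22} - g_{12}·g_{21}
= (a^2)·(a^2*sin(θ)^2) - (0)·(0)
= a^4*sin(θ)^2 - 0
det(g) = a^4*sin(θ)^2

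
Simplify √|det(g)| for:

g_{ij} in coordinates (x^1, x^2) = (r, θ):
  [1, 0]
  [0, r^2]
det(g) = r^2
√|det(g)| = r
Volume element: dV = r dr dθ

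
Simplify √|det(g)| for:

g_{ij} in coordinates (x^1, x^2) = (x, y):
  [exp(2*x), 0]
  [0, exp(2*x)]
det(g) = exp(4*x)
√|det(g)| = exp(2*x)
Volume element: dV = exp(2*x) dx dy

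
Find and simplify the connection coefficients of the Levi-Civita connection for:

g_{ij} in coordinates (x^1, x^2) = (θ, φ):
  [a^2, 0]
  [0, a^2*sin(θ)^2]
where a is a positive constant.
Using Γ^k_{ij} = (1/2) g^{km} (∂_i g_{mj} + ∂_j g_{mi} - ∂_m g_{ij}); the metric is diagonal, so only the m = k term contributes.
Non-zero symbols (using the symmetry Γ^k_{ij} = Γ^k_{ji}):
Γ^θ_{φ φ} = (1/2) g^{θθ} (∂_φ g_{θφ} + ∂_φ g_{θφ} - ∂_θ g_{φφ}) = (1/2)(1/a^2)((0) + (0) - (a^2*sin(2*θ))) = -sin(2*θ)/2
Γ^φ_{θ φ} = (1/2) g^{φφ} (∂_θ g_{φφ} + ∂_φ g_{φθ} - ∂_φ g_{θφ}) = (1/2)(1/(a^2*sin(θ)^2))((a^2*sin(2*θ)) + (0) - (0)) = 1/tan(θ)
All other Christoffel symbols are zero.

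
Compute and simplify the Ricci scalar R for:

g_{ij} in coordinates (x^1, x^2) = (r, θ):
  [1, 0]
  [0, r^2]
Non-zero Christoffel symbols (Γ^k_{ij} = Γ^k_{ji}):
Γ^r_{θ θ} = -r
Γ^θ_{r θ} = 1/r
Ricci tensor (R_{ij} = R^k_{ikj}): R_{rr} = 0, R_{rθ} = 0, R_{θθ} = 0
Inverse metric: g^{rr} = 1, g^{θθ} = 1/r^2
R = g^{ij} R_{ij} = (1)(0) + (1/r^2)(0) = 0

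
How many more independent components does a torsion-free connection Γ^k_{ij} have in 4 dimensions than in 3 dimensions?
Independent components in n dimensions: n × n(n+1)/2 = n^2(n+1)/2.
4D: 4 × 10 = 40
3D: 3 × 6 = 18
Difference = 40 - 18 = 22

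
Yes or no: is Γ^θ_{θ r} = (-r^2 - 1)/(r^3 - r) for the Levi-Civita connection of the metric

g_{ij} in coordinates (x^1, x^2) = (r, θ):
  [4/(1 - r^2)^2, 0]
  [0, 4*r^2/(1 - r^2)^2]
Γ^θ_{θ r} = (1/2) g^{θθ} (∂_θ g_{θr} + ∂_r g_{θθ} - ∂_θ g_{θr}) = (1/2)((1 - r^2)^2/(4*r^2))((0) + (-8*(r^3 + r)/(r^2 - 1)^3) - (0)) = (-r^2 - 1)/(r^3 - r)
This equals the proposed value (-r^2 - 1)/(r^3 - r).
Yes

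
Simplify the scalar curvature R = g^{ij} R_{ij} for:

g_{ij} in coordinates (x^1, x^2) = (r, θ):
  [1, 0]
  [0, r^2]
Non-zero Christoffel symbols (Γ^k_{ij} = Γ^k_{ji}):
Γ^r_{θ θ} = -r
Γ^θ_{r θ} = 1/r
Ricci tensor (R_{ij} = R^k_{ikj}): R_{rr} = 0, R_{rθ} = 0, R_{θθ} = 0
Inverse metric: g^{rr} = 1, g^{θθ} = 1/r^2
R = g^{ij} R_{ij} = (1)(0) + (1/r^2)(0) = 0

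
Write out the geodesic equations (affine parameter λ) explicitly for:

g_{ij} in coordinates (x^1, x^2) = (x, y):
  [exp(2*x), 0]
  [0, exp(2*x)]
Geodesic equation: d^2x^k/dλ^2 + Γ^k_{ij} (dx^i/dλ)(dx^j/dλ) = 0.
Non-zero Christoffel symbols:
Γ^x_{x x} = 1
Γ^x_{y y} = -1
Γ^y_{x y} = 1
Substituting (the symmetric pair Γ^k_{ij}, Γ^k_{ji} combines into a factor 2):
d^2x/dλ^2 + (dx/dλ)^2 - (dy/dλ)^2 = 0
d^2y/dλ^2 + 2 (dx/dλ)(dy/dλ) = 0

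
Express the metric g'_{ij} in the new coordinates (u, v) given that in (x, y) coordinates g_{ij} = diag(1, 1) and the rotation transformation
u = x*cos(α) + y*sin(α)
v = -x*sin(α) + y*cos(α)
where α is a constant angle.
Invert the transformation: x = u*cos(α) - v*sin(α), y = u*sin(α) + v*cos(α)
g'_{ij} = (∂x^k/∂x'^i)(∂x^l/∂x'^j) g_{kl}; with g_{kl} = δ_{kl} this is Σ_k (∂x^k/∂x'^i)(∂x^k/∂x'^j).
Jacobian: ∂x/∂u = cos(α), ∂x/∂v = -sin(α), ∂y/∂u = sin(α), ∂y/∂v = cos(α)
g'_{uu} = (cos(α))(cos(α)) + (sin(α))(sin(α)) = 1
g'_{uv} = (cos(α))(-sin(α)) + (sin(α))(cos(α)) = 0
g'_{vv} = (-sin(α))(-sin(α)) + (cos(α))(cos(α)) = 1
g'_{ij} = diag(1, 1)
The Euclidean metric is invariant under rotations.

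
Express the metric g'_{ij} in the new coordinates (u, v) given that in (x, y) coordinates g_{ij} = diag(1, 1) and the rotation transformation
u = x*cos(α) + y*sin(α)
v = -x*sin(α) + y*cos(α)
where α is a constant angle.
Invert the transformation: x = u*cos(α) - v*sin(α), y = u*sin(α) + v*cos(α)
g'_{ij} = (∂x^k/∂x'^i)(∂x^l/∂x'^j) g_{kl}; with g_{kl} = δ_{kl} this is Σ_k (∂x^k/∂x'^i)(∂x^k/∂x'^j).
Jacobian: ∂x/∂u = cos(α), ∂x/∂v = -sin(α), ∂y/∂u = sin(α), ∂y/∂v = cos(α)
g'_{uu} = (cos(α))(cos(α)) + (sin(α))(sin(α)) = 1
g'_{uv} = (cos(α))(-sin(α)) + (sin(α))(cos(α)) = 0
g'_{vv} = (-sin(α))(-sin(α)) + (cos(α))(cos(α)) = 1
g'_{ij} = diag(1, 1)
The Euclidean metric is invariant under rotations.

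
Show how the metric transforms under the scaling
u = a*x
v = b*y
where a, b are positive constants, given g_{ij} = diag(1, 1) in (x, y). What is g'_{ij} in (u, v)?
Invert the transformation: x = u/a, y = v/b
g'_{ij} = (∂x^k/∂x'^i)(∂x^l/∂x'^j) g_{kl}; with g_{kl} = δ_{kl} this is Σ_k (∂x^k/∂x'^i)(∂x^k/∂x'^j).
Jacobian: ∂x/∂u = 1/a, ∂x/∂v = 0, ∂y/∂u = 0, ∂y/∂v = 1/b
g'_{uu} = (1/a)(1/a) + (0)(0) = 1/a^2
g'_{uv} = (1/a)(0) + (0)(1/b) = 0
g'_{vv} = (0)(0) + (1/b)(1/b) = 1/b^2
g'_{ij} = diag(1/a^2, 1/b^2)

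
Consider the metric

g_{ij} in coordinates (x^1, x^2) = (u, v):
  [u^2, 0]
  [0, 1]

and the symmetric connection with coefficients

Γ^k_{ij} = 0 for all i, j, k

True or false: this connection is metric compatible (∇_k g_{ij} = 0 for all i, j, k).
Using ∇_k g_{ij} = ∂_k g_{ij} - Γ^m_{ki} g_{mj} - Γ^m_{kj} g_{im}:
∇_u g_{uu} = (2*u) - (0) - (0) = 2*u ≠ 0
So the connection is not metric compatible (it is not the Levi-Civita connection).
False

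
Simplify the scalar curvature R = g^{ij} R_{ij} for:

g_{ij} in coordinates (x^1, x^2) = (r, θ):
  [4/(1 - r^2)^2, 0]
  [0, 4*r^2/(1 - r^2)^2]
Non-zero Christoffel symbols (Γ^k_{ij} = Γ^k_{ji}):
Γ^r_{r r} = 2*r/(1 - r^2)
Γ^r_{θ θ} = (r^3 + r)/(r^2 - 1)
Γ^θ_{r θ} = (-r^2 - 1)/(r^3 - r)
Ricci tensor (R_{ij} = R^k_{ikj}): R_{rr} = -4/(r^2 - 1)^2, R_{rθ} = 0, R_{θθ} = -4*r^2/(r^2 - 1)^2
Inverse metric: g^{rr} = (1 - r^2)^2/4, g^{θθ} = (1 - r^2)^2/(4*r^2)
R = g^{ij} R_{ij} = ((1 - r^2)^2/4)(-4/(r^2 - 1)^2) + ((1 - r^2)^2/(4*r^2))(-4*r^2/(r^2 - 1)^2) = -2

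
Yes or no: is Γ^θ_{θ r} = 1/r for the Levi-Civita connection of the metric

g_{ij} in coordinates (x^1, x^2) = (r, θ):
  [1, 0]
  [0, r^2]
Γ^θ_{θ r} = (1/2) g^{θθ} (∂_θ g_{θr} + ∂_r g_{θθ} - ∂_θ g_{θr}) = (1/2)(1/r^2)((0) + (2*r) - (0)) = 1/r
This equals the proposed value 1/r.
Yes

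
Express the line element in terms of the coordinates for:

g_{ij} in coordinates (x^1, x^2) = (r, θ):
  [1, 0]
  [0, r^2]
ds^2 = g_{ij} dx^i dx^j; only the non-zero components contribute.
ds^2 = dr^2 + r^2 dθ^2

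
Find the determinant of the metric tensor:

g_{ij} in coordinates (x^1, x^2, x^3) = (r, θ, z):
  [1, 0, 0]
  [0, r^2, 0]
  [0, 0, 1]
Diagonal metric: det(g) = g_{11}·g_{22}·g_{33}
= (1)·(r^2)·(1)
det(g) = r^2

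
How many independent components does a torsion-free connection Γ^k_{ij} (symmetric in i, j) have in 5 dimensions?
Γ^k_{ij} has n choices for the upper index and n(n+1)/2 independent symmetric lower index pairs.
Total = 5 × 5×6/2 = 5 × 15 = 75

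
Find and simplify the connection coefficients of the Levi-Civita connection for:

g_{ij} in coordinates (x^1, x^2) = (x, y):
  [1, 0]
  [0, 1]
Using Γ^k_{ij} = (1/2) g^{km} (∂_i g_{mj} + ∂_j g_{mi} - ∂_m g_{ij}); the metric is diagonal, so only the m = k term contributes.
Every metric component is constant, so all ∂_m g_{ij} = 0 and every Christoffel symbol vanishes.
All Christoffel symbols are zero.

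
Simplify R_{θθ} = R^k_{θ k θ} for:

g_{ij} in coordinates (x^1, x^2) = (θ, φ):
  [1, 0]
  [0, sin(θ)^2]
Non-zero Christoffel symbols (Γ^k_{ij} = Γ^k_{ji}):
Γ^θ_{φ φ} = -sin(2*θ)/2
Γ^φ_{θ φ} = 1/tan(θ)
R^θ_{θ θ θ} = 0 (a repeated index in an antisymmetric pair)
R^φ_{θ φ θ} = ∂_φ Γ^φ_{θ θ} - ∂_θ Γ^φ_{θ φ} + Γ^φ_{φ m} Γ^m_{θ θ} - Γ^φ_{θ m} Γ^m_{θ φ}
  = (0) - (-1/sin(θ)^2) + (0) - (1/tan(θ)^2) = 1
R_{θθ} = R^θ_{θ θ θ} + R^φ_{θ φ θ} = (0) + (1) = 1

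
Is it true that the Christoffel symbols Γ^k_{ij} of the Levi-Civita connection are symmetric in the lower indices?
The Levi-Civita connection is torsion-free, which is exactly Γ^k_{ij} = Γ^k_{ji}.
Yes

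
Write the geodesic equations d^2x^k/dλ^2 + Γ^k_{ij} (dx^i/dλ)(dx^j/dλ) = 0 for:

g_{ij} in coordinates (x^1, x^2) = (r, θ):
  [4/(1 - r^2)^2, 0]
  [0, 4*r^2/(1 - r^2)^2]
Geodesic equation: d^2x^k/dλ^2 + Γ^k_{ij} (dx^i/dλ)(dx^j/dλ) = 0.
Non-zero Christoffel symbols:
Γ^r_{r r} = 2*r/(1 - r^2)
Γ^r_{θ θ} = (r^3 + r)/(r^2 - 1)
Γ^θ_{r θ} = (-r^2 - 1)/(r^3 - r)
Substituting (the symmetric pair Γ^k_{ij}, Γ^k_{ji} combines into a factor 2):
d^2r/dλ^2 + (2*r/(1 - r^2)) (dr/dλ)^2 + ((r^3 + r)/(r^2 - 1)) (dθ/dλ)^2 = 0
d^2θ/dλ^2 + ((-2*r^2 - 2)/(r^3 - r)) (dr/dλ)(dθ/dλ) = 0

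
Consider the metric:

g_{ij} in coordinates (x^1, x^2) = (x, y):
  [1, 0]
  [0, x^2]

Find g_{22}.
With x^1 = x, x^2 = y, g_{22} = g_{yy} is the row-2, column-2 entry of the matrix.
g_{22} = x^2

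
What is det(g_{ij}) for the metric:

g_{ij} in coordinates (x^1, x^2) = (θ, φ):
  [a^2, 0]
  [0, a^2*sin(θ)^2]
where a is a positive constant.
For a 2×2 metric: det(g) = g_{11}·g_{22} - g_{12}·g_{21}
= (a^2)·(a^2*sin(θ)^2) - (0)·(0)
= a^4*sin(θ)^2 - 0
det(g) = a^4*sin(θ)^2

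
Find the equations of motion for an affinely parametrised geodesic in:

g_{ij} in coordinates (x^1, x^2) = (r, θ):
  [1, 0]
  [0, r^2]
Geodesic equation: d^2x^k/dλ^2 + Γ^k_{ij} (dx^i/dλ)(dx^j/dλ) = 0.
Non-zero Christoffel symbols:
Γ^r_{θ θ} = -r
Γ^θ_{r θ} = 1/r
Substituting (the symmetric pair Γ^k_{ij}, Γ^k_{ji} combines into a factor 2):
d^2r/dλ^2 - r (dθ/dλ)^2 = 0
d^2θ/dλ^2 + (2/r) (dr/dλ)(dθ/dλ) = 0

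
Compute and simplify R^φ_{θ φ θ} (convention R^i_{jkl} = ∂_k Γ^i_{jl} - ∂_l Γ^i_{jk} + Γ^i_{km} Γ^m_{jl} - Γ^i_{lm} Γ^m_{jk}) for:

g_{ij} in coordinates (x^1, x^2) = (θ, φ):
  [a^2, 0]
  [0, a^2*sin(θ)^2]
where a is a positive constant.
Non-zero Christoffel symbols (Γ^k_{ij} = Γ^k_{ji}):
Γ^θ_{φ φ} = -sin(2*θ)/2
Γ^φ_{θ φ} = 1/tan(θ)
R^φ_{θ φ θ} = ∂_φ Γ^φ_{θ θ} - ∂_θ Γ^φ_{θ φ} + Γ^φ_{φ m} Γ^m_{θ θ} - Γ^φ_{θ m} Γ^m_{θ φ}
  = (0) - (-1/sin(θ)^2) + (0) - (1/tan(θ)^2) = 1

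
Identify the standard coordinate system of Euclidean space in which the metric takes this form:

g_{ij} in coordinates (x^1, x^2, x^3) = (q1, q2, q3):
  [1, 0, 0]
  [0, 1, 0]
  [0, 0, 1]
All components are constant and the metric is the identity, i.e. orthonormal rectilinear coordinates.
Cartesian (3D) coordinates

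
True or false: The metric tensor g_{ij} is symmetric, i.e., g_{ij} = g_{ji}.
By definition the metric is a symmetric bilinear form, g_{ij} = g_{ji}.
True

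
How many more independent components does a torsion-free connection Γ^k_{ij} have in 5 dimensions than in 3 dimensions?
Independent components in n dimensions: n × n(n+1)/2 = n^2(n+1)/2.
5D: 5 × 15 = 75
3D: 3 × 6 = 18
Difference = 75 - 18 = 57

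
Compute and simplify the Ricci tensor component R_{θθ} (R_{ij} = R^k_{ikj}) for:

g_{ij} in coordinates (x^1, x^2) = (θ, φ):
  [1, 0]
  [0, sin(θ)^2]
Non-zero Christoffel symbols (Γ^k_{ij} = Γ^k_{ji}):
Γ^θ_{φ φ} = -sin(2*θ)/2
Γ^φ_{θ φ} = 1/tan(θ)
R^θ_{θ θ θ} = 0 (a repeated index in an antisymmetric pair)
R^φ_{θ φ θ} = ∂_φ Γ^φ_{θ θ} - ∂_θ Γ^φ_{θ φ} + Γ^φ_{φ m} Γ^m_{θ θ} - Γ^φ_{θ m} Γ^m_{θ φ}
  = (0) - (-1/sin(θ)^2) + (0) - (1/tan(θ)^2) = 1
R_{θθ} = R^θ_{θ θ θ} + R^φ_{θ φ θ} = (0) + (1) = 1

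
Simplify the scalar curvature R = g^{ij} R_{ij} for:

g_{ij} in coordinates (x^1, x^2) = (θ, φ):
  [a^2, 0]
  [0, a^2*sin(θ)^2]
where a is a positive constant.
Non-zero Christoffel symbols (Γ^k_{ij} = Γ^k_{ji}):
Γ^θ_{φ φ} = -sin(2*θ)/2
Γ^φ_{θ φ} = 1/tan(θ)
Ricci tensor (R_{ij} = R^k_{ikj}): R_{θθ} = 1, R_{θφ} = 0, R_{φφ} = sin(θ)^2
Inverse metric: g^{θθ} = 1/a^2, g^{φφ} = 1/(a^2*sin(θ)^2)
R = g^{ij} R_{ij} = (1/a^2)(1) + (1/(a^2*sin(θ)^2))(sin(θ)^2) = 2/a^2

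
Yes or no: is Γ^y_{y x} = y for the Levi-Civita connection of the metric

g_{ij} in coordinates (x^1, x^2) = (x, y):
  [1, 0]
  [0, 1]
Γ^y_{y x} = (1/2) g^{yy} (∂_y g_{yx} + ∂_x g_{yy} - ∂_y g_{yx}) = (1/2)(1)((0) + (0) - (0)) = 0
This differs from the proposed value y.
No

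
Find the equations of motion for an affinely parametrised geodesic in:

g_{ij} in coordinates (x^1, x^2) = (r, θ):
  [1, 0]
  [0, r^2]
Geodesic equation: d^2x^k/dλ^2 + Γ^k_{ij} (dx^i/dλ)(dx^j/dλ) = 0.
Non-zero Christoffel symbols:
Γ^r_{θ θ} = -r
Γ^θ_{r θ} = 1/r
Substituting (the symmetric pair Γ^k_{ij}, Γ^k_{ji} combines into a factor 2):
d^2r/dλ^2 - r (dθ/dλ)^2 = 0
d^2θ/dλ^2 + (2/r) (dr/dλ)(dθ/dλ) = 0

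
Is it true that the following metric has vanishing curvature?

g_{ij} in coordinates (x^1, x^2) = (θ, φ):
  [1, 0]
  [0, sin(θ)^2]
Non-zero Christoffel symbols:
Γ^θ_{φ φ} = -sin(2*θ)/2
Γ^φ_{θ φ} = 1/tan(θ)
Ricci tensor: R_{θθ} = 1, R_{θφ} = 0, R_{φφ} = sin(θ)^2
The Ricci tensor is non-zero, so the Riemann tensor is non-zero: not flat.
No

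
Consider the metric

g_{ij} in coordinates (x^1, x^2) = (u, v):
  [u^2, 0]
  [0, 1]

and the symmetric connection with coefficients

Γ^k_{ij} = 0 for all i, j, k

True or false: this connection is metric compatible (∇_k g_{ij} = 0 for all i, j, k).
Using ∇_k g_{ij} = ∂_k g_{ij} - Γ^m_{ki} g_{mj} - Γ^m_{kj} g_{im}:
∇_u g_{uu} = (2*u) - (0) - (0) = 2*u ≠ 0
So the connection is not metric compatible (it is not the Levi-Civita connection).
False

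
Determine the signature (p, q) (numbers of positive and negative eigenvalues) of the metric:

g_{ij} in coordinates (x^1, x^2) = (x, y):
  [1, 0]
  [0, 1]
The metric is diagonal, so its eigenvalues are the diagonal entries: 1, 1 (at a generic point, where coordinate-dependent entries are positive).
2 positive, 0 negative.
(2, 0) - Riemannian (positive definite)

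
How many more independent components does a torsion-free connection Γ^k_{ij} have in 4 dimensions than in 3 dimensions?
Independent components in n dimensions: n × n(n+1)/2 = n^2(n+1)/2.
4D: 4 × 10 = 40
3D: 3 × 6 = 18
Difference = 40 - 18 = 22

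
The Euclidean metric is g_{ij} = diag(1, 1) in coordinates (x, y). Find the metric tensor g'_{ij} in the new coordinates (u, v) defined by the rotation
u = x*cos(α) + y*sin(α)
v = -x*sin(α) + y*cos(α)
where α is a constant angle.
Invert the transformation: x = u*cos(α) - v*sin(α), y = u*sin(α) + v*cos(α)
g'_{ij} = (∂x^k/∂x'^i)(∂x^l/∂x'^j) g_{kl}; with g_{kl} = δ_{kl} this is Σ_k (∂x^k/∂x'^i)(∂x^k/∂x'^j).
Jacobian: ∂x/∂u = cos(α), ∂x/∂v = -sin(α), ∂y/∂u = sin(α), ∂y/∂v = cos(α)
g'_{uu} = (cos(α))(cos(α)) + (sin(α))(sin(α)) = 1
g'_{uv} = (cos(α))(-sin(α)) + (sin(α))(cos(α)) = 0
g'_{vv} = (-sin(α))(-sin(α)) + (cos(α))(cos(α)) = 1
g'_{ij} = diag(1, 1)
The Euclidean metric is invariant under rotations.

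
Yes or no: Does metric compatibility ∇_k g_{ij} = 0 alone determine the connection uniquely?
One also needs vanishing torsion; metric compatibility plus torsion-freeness singles out the Levi-Civita connection.
No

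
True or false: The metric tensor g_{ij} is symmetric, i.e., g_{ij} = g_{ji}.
By definition the metric is a symmetric bilinear form, g_{ij} = g_{ji}.
True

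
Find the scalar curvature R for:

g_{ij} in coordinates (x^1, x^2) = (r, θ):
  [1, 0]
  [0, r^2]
Non-zero Christoffel symbols (Γ^k_{ij} = Γ^k_{ji}):
Γ^r_{θ θ} = -r
Γ^θ_{r θ} = 1/r
Ricci tensor (R_{ij} = R^k_{ikj}): R_{rr} = 0, R_{rθ} = 0, R_{θθ} = 0
Inverse metric: g^{rr} = 1, g^{θθ} = 1/r^2
R = g^{ij} R_{ij} = (1)(0) + (1/r^2)(0) = 0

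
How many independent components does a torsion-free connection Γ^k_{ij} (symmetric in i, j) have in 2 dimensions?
Γ^k_{ij} has n choices for the upper index and n(n+1)/2 independent symmetric lower index pairs.
Total = 2 × 2×3/2 = 2 × 3 = 6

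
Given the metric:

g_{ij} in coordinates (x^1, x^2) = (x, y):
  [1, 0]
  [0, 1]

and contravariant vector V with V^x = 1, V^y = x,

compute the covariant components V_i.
V_i = g_{ij} V^j:
V_x = (1)(1) + (0)(x) = 1
V_y = (0)(1) + (1)(x) = x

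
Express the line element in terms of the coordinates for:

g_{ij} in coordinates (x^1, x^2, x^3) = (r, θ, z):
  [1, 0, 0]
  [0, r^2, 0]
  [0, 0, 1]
ds^2 = g_{ij} dx^i dx^j; only the non-zero components contribute.
ds^2 = dr^2 + r^2 dθ^2 + dz^2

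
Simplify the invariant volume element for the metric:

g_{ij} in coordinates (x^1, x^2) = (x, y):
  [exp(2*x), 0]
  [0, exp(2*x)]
det(g) = exp(4*x)
√|det(g)| = exp(2*x)
Volume element: dV = exp(2*x) dx dy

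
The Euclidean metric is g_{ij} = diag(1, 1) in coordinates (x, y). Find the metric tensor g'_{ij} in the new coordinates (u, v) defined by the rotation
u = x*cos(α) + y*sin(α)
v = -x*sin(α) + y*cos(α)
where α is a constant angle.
Invert the transformation: x = u*cos(α) - v*sin(α), y = u*sin(α) + v*cos(α)
g'_{ij} = (∂x^k/∂x'^i)(∂x^l/∂x'^j) g_{kl}; with g_{kl} = δ_{kl} this is Σ_k (∂x^k/∂x'^i)(∂x^k/∂x'^j).
Jacobian: ∂x/∂u = cos(α), ∂x/∂v = -sin(α), ∂y/∂u = sin(α), ∂y/∂v = cos(α)
g'_{uu} = (cos(α))(cos(α)) + (sin(α))(sin(α)) = 1
g'_{uv} = (cos(α))(-sin(α)) + (sin(α))(cos(α)) = 0
g'_{vv} = (-sin(α))(-sin(α)) + (cos(α))(cos(α)) = 1
g'_{ij} = diag(1, 1)
The Euclidean metric is invariant under rotations.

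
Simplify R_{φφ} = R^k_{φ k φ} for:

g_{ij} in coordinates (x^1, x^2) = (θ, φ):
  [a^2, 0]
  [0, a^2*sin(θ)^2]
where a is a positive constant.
Non-zero Christoffel symbols (Γ^k_{ij} = Γ^k_{ji}):
Γ^θ_{φ φ} = -sin(2*θ)/2
Γ^φ_{θ φ} = 1/tan(θ)
R^θ_{φ θ φ} = ∂_θ Γ^θ_{φ φ} - ∂_φ Γ^θ_{φ θ} + Γ^θ_{θ m} Γ^m_{φ φ} - Γ^θ_{φ m} Γ^m_{φ θ}
  = (-cos(2*θ)) - (0) + (0) - (-cos(θ)^2) = sin(θ)^2
R^φ_{φ φ φ} = 0 (a repeated index in an antisymmetric pair)
R_{φφ} = R^θ_{φ θ φ} + R^φ_{φ φ φ} = (sin(θ)^2) + (0) = sin(θ)^2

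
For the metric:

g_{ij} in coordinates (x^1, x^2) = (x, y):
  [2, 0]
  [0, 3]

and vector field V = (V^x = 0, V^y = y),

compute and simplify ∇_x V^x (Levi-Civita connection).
All Christoffel symbols are zero.
∇_x V^x = ∂_x V^x + Γ^x_{x j} V^j
  = (0) + (0)(0) + (0)(y)
  = 0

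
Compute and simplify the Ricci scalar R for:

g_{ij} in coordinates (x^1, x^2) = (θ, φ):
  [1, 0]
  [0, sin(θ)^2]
Non-zero Christoffel symbols (Γ^k_{ij} = Γ^k_{ji}):
Γ^θ_{φ φ} = -sin(2*θ)/2
Γ^φ_{θ φ} = 1/tan(θ)
Ricci tensor (R_{ij} = R^k_{ikj}): R_{θθ} = 1, R_{θφ} = 0, R_{φφ} = sin(θ)^2
Inverse metric: g^{θθ} = 1, g^{φφ} = 1/sin(θ)^2
R = g^{ij} R_{ij} = (1)(1) + (1/sin(θ)^2)(sin(θ)^2) = 2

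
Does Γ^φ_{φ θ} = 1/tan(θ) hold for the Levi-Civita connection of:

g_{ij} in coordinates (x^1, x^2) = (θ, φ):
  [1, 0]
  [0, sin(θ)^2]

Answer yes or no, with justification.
Γ^φ_{φ θ} = (1/2) g^{φφ} (∂_φ g_{φθ} + ∂_θ g_{φφ} - ∂_φ g_{φθ}) = (1/2)(1/sin(θ)^2)((0) + (sin(2*θ)) - (0)) = 1/tan(θ)
This equals the proposed value 1/tan(θ).
Yes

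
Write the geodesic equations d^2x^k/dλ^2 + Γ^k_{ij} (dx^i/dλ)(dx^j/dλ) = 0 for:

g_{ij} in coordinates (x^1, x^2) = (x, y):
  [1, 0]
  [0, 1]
Geodesic equation: d^2x^k/dλ^2 + Γ^k_{ij} (dx^i/dλ)(dx^j/dλ) = 0.
All Christoffel symbols vanish, so the geodesics are straight lines:
d^2x/dλ^2 = 0
d^2y/dλ^2 = 0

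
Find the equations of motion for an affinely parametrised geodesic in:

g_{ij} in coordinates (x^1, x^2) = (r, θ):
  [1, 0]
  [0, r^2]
Geodesic equation: d^2x^k/dλ^2 + Γ^k_{ij} (dx^i/dλ)(dx^j/dλ) = 0.
Non-zero Christoffel symbols:
Γ^r_{θ θ} = -r
Γ^θ_{r θ} = 1/r
Substituting (the symmetric pair Γ^k_{ij}, Γ^k_{ji} combines into a factor 2):
d^2r/dλ^2 - r (dθ/dλ)^2 = 0
d^2θ/dλ^2 + (2/r) (dr/dλ)(dθ/dλ) = 0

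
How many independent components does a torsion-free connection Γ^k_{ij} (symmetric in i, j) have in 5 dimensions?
Γ^k_{ij} has n choices for the upper index and n(n+1)/2 independent symmetric lower index pairs.
Total = 5 × 5×6/2 = 5 × 15 = 75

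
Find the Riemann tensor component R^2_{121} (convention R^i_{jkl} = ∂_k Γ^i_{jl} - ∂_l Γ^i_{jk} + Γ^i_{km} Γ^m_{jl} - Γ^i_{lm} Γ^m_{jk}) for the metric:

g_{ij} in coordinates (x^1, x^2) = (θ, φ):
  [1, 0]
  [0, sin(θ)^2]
Non-zero Christoffel symbols (Γ^k_{ij} = Γ^k_{ji}):
Γ^θ_{φ φ} = -sin(2*θ)/2
Γ^φ_{θ φ} = 1/tan(θ)
R^φ_{θ φ θ} = ∂_φ Γ^φ_{θ θ} - ∂_θ Γ^φ_{θ φ} + Γ^φ_{φ m} Γ^m_{θ θ} - Γ^φ_{θ m} Γ^m_{θ φ}
  = (0) - (-1/sin(θ)^2) + (0) - (1/tan(θ)^2) = 1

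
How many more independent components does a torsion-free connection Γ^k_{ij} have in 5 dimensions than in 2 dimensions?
Independent components in n dimensions: n × n(n+1)/2 = n^2(n+1)/2.
5D: 5 × 15 = 75
2D: 2 × 3 = 6
Difference = 75 - 6 = 69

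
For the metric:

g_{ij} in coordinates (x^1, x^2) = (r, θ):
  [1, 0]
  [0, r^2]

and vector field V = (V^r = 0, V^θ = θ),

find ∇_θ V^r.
Non-zero Christoffel symbols:
Γ^r_{θ θ} = -r
Γ^θ_{r θ} = 1/r
∇_θ V^r = ∂_θ V^r + Γ^r_{θ j} V^j
  = (0) + (0)(0) + (-r)(θ)
  = -r*θ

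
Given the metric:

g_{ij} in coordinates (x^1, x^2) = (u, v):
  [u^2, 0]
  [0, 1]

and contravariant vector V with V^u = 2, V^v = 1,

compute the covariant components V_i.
V_i = g_{ij} V^j:
V_u = (u^2)(2) + (0)(1) = 2*u^2
V_v = (0)(2) + (1)(1) = 1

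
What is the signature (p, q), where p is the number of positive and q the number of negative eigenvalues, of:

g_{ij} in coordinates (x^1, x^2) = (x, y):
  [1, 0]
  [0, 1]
The metric is diagonal, so its eigenvalues are the diagonal entries: 1, 1 (at a generic point, where coordinate-dependent entries are positive).
2 positive, 0 negative.
(2, 0) - Riemannian (positive definite)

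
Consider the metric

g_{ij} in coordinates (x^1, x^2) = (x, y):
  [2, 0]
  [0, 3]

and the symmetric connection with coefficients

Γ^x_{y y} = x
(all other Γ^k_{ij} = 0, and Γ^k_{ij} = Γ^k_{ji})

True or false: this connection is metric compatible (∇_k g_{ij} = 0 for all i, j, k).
Using ∇_k g_{ij} = ∂_k g_{ij} - Γ^m_{ki} g_{mj} - Γ^m_{kj} g_{im}:
∇_y g_{xy} = (0) - (0) - (2*x) = -2*x ≠ 0
So the connection is not metric compatible (it is not the Levi-Civita connection).
False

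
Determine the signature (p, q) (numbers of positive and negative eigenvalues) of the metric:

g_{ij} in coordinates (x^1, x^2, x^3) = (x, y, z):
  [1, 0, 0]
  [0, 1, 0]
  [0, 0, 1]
The metric is diagonal, so its eigenvalues are the diagonal entries: 1, 1, 1 (at a generic point, where coordinate-dependent entries are positive).
3 positive, 0 negative.
(3, 0) - Riemannian (positive definite)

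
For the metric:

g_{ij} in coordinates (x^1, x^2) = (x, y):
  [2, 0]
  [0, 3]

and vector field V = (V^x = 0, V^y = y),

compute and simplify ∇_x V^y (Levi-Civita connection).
All Christoffel symbols are zero.
∇_x V^y = ∂_x V^y + Γ^y_{x j} V^j
  = (0) + (0)(0) + (0)(y)
  = 0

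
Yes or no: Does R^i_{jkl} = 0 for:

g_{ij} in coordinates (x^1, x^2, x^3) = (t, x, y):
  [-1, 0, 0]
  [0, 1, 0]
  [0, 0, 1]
All metric components are constant, so every Christoffel symbol vanishes and R^i_{jkl} = 0.
Yes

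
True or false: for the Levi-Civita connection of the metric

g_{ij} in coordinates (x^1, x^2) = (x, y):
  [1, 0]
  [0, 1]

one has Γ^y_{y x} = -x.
Γ^y_{y x} = (1/2) g^{yy} (∂_y g_{yx} + ∂_x g_{yy} - ∂_y g_{yx}) = (1/2)(1)((0) + (0) - (0)) = 0
This differs from the proposed value -x.
False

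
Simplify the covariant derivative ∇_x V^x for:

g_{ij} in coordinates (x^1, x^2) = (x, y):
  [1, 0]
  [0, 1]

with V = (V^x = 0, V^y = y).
All Christoffel symbols are zero.
∇_x V^x = ∂_x V^x + Γ^x_{x j} V^j
  = (0) + (0)(0) + (0)(y)
  = 0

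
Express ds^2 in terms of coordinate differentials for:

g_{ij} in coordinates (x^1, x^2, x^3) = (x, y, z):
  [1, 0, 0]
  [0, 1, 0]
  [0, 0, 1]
ds^2 = g_{ij} dx^i dx^j; only the non-zero components contribute.
ds^2 = dx^2 + dy^2 + dz^2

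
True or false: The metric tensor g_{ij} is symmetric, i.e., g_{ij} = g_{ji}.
By definition the metric is a symmetric bilinear form, g_{ij} = g_{ji}.
True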